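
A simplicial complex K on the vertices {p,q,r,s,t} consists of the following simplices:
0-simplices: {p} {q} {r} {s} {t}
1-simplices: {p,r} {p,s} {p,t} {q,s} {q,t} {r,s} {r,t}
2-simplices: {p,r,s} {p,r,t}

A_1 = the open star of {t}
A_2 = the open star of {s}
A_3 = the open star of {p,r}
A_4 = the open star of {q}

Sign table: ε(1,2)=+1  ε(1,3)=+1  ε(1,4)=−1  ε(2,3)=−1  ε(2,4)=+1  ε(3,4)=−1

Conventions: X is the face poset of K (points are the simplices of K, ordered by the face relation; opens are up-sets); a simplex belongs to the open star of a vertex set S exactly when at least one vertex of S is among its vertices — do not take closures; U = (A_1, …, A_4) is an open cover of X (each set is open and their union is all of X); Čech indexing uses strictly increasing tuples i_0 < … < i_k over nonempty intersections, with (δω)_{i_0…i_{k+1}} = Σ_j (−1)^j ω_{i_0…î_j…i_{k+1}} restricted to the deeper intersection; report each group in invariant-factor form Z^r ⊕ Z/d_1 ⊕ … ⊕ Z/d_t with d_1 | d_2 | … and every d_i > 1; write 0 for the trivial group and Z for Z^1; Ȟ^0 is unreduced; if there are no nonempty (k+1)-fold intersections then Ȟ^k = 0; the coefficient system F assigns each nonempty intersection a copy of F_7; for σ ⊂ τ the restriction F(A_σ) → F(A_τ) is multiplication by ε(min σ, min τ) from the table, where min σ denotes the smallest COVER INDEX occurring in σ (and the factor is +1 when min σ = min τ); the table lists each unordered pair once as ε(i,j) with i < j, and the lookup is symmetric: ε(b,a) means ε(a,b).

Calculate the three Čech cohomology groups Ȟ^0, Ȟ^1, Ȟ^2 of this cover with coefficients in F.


Ȟ^0 = Z/7,  Ȟ^1 = Z/7,  Ȟ^2 = 0

nonempty intersections:
  A1={{t},{p,t},{q,t},{r,t},{p,r,t}} A2={{s},{p,s},{q,s},{r,s},{p,r,s}} A3={{p},{r},{p,r},{p,s},{p,t},{r,s},{r,t},{p,r,s},{p,r,t}} A4={{q},{q,s},{q,t}}
  A13={{p,t},{r,t},{p,r,t}} A14={{q,t}} A23={{p,s},{r,s},{p,r,s}} A24={{q,s}}
C dims 4,4; δ0: rk_F7 3
Ȟ^0: (4−3)−0=1 ⇒ Z/7
Ȟ^1: (4−0)−3=1 ⇒ Z/7
Ȟ^2: (0−0)−0=0 ⇒ 0


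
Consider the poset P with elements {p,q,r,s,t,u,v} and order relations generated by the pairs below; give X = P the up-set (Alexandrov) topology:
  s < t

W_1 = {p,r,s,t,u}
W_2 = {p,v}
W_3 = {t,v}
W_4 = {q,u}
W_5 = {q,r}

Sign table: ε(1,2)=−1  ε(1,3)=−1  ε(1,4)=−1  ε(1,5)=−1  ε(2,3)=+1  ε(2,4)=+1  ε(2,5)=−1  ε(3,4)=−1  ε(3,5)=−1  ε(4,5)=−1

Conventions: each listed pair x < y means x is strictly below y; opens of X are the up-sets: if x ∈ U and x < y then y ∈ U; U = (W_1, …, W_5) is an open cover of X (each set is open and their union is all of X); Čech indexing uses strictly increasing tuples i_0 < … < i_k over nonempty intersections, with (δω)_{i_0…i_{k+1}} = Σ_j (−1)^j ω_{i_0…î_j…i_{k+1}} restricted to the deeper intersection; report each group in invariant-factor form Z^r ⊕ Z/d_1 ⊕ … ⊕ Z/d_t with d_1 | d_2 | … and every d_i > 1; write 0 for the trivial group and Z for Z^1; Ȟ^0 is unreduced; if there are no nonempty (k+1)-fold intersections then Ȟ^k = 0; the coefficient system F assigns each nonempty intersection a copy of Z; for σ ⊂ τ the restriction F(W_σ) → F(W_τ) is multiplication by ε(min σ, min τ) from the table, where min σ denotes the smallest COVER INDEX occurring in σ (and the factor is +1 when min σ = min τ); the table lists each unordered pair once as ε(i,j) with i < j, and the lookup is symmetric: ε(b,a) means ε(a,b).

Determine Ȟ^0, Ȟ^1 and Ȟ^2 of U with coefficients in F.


nerve simplices:
  W12={p} W13={t} W14={u} W15={r} W23={v} W45={q}
C dims 5,6; δ0: rk 5, SNF 1^4·2
degree 0: 5−5−0 = 0 → Ȟ^0 ≅ 0
degree 1: 6−0−5 = 1 plus torsion [2] → Ȟ^1 ≅ Z ⊕ Z/2
degree 2: 0−0−0 = 0 → Ȟ^2 ≅ 0

Ȟ^0 = 0, Ȟ^1 = Z ⊕ Z/2, Ȟ^2 = 0


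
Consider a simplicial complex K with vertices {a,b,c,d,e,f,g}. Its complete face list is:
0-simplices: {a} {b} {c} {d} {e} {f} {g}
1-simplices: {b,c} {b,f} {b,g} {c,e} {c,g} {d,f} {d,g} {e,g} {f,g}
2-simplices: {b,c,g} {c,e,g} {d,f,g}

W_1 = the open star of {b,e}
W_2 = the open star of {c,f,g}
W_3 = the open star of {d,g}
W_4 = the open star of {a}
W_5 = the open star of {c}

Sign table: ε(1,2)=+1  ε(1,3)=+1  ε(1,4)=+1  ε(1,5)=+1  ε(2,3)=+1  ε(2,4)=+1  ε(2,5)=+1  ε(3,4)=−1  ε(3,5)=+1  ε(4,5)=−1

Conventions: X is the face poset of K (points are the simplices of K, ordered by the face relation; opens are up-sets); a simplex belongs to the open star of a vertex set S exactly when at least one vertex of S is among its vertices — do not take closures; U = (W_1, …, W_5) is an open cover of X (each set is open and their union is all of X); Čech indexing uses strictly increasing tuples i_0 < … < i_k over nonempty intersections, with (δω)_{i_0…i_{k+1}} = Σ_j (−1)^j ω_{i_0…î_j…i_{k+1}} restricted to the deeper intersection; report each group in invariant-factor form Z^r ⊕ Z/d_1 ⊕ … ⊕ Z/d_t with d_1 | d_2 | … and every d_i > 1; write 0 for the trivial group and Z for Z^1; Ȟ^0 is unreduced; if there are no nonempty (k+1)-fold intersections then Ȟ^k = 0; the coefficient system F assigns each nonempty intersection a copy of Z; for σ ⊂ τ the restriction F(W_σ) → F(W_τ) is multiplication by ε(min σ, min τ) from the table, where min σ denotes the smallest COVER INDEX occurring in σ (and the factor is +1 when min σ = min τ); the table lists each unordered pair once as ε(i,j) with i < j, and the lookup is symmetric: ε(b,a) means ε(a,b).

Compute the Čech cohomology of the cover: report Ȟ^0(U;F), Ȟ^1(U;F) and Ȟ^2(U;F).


Ȟ^0 = Z^2, Ȟ^1 = 0 and Ȟ^2 = 0

nerve simplices:
  W1={{b},{e},{b,c},{b,f},{b,g},{c,e},{e,g},{b,c,g},{c,e,g}} W2={{c},{f},{g},{b,c},{b,f},{b,g},{c,e},{c,g},{d,f},{d,g},{e,g},{f,g},{b,c,g},{c,e,g},{d,f,g}} W3={{d},{g},{b,g},{c,g},{d,f},{d,g},{e,g},{f,g},{b,c,g},{c,e,g},{d,f,g}} W4={{a}} W5={{c},{b,c},{c,e},{c,g},{b,c,g},{c,e,g}}
  W12={{b,c},{b,f},{b,g},{c,e},{e,g},{b,c,g},{c,e,g}} W13={{b,g},{e,g},{b,c,g},{c,e,g}} W15={{b,c},{c,e},{b,c,g},{c,e,g}} W23={{g},{b,g},{c,g},{d,f},{d,g},{e,g},{f,g},{b,c,g},{c,e,g},{d,f,g}} W25={{c},{b,c},{c,e},{c,g},{b,c,g},{c,e,g}} W35={{c,g},{b,c,g},{c,e,g}}
  W123={{b,g},{e,g},{b,c,g},{c,e,g}} W125={{b,c},{c,e},{b,c,g},{c,e,g}} W135={{b,c,g},{c,e,g}} W235={{c,g},{b,c,g},{c,e,g}}
  W1235={{b,c,g},{c,e,g}}
C dims 5,6,4,1; δ0: rk 3, SNF 1^3; δ1: rk 3, SNF 1^3; δ2: rk 1, SNF 1^1
degree 0: 5−3−0 = 2 → Ȟ^0 ≅ Z^2
degree 1: 6−3−3 = 0 → Ȟ^1 ≅ 0
degree 2: 4−1−3 = 0 → Ȟ^2 ≅ 0


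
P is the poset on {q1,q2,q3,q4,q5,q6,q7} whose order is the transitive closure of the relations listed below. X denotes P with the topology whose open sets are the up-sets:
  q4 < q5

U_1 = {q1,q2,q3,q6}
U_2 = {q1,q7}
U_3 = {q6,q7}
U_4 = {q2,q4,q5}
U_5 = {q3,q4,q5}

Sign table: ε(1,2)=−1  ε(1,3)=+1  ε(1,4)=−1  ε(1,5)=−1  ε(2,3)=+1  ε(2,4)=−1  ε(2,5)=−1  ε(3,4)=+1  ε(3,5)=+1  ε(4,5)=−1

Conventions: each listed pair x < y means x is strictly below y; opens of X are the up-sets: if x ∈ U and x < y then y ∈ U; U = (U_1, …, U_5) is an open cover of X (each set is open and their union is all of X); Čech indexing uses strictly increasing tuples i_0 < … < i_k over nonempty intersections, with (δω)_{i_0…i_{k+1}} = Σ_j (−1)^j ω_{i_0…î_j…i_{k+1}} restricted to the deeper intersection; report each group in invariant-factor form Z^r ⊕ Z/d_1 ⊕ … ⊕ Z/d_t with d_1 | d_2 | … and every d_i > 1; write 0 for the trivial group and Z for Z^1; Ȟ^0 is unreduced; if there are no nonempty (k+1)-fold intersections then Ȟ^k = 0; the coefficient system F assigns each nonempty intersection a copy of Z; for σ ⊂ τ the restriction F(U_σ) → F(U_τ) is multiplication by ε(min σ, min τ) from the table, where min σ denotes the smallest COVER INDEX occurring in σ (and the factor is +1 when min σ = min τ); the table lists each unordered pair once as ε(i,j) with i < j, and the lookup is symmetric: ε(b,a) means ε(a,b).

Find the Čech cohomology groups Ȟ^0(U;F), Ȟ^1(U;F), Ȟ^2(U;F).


intersection data:
  U12={q1} U13={q6} U14={q2} U15={q3} U23={q7} U45={q4,q5}
C dims 5,6; δ0: rk 5, SNF 1^4·2
Ȟ^0 = (5 − 5) − 0 = 0, so Ȟ^0 ≅ 0
Ȟ^1 = (6 − 0) − 5 = 1 plus torsion [2], so Ȟ^1 ≅ Z ⊕ Z/2
Ȟ^2 = (0 − 0) − 0 = 0, so Ȟ^2 ≅ 0

Ȟ^0 ≅ 0; Ȟ^1 ≅ Z ⊕ Z/2; Ȟ^2 ≅ 0


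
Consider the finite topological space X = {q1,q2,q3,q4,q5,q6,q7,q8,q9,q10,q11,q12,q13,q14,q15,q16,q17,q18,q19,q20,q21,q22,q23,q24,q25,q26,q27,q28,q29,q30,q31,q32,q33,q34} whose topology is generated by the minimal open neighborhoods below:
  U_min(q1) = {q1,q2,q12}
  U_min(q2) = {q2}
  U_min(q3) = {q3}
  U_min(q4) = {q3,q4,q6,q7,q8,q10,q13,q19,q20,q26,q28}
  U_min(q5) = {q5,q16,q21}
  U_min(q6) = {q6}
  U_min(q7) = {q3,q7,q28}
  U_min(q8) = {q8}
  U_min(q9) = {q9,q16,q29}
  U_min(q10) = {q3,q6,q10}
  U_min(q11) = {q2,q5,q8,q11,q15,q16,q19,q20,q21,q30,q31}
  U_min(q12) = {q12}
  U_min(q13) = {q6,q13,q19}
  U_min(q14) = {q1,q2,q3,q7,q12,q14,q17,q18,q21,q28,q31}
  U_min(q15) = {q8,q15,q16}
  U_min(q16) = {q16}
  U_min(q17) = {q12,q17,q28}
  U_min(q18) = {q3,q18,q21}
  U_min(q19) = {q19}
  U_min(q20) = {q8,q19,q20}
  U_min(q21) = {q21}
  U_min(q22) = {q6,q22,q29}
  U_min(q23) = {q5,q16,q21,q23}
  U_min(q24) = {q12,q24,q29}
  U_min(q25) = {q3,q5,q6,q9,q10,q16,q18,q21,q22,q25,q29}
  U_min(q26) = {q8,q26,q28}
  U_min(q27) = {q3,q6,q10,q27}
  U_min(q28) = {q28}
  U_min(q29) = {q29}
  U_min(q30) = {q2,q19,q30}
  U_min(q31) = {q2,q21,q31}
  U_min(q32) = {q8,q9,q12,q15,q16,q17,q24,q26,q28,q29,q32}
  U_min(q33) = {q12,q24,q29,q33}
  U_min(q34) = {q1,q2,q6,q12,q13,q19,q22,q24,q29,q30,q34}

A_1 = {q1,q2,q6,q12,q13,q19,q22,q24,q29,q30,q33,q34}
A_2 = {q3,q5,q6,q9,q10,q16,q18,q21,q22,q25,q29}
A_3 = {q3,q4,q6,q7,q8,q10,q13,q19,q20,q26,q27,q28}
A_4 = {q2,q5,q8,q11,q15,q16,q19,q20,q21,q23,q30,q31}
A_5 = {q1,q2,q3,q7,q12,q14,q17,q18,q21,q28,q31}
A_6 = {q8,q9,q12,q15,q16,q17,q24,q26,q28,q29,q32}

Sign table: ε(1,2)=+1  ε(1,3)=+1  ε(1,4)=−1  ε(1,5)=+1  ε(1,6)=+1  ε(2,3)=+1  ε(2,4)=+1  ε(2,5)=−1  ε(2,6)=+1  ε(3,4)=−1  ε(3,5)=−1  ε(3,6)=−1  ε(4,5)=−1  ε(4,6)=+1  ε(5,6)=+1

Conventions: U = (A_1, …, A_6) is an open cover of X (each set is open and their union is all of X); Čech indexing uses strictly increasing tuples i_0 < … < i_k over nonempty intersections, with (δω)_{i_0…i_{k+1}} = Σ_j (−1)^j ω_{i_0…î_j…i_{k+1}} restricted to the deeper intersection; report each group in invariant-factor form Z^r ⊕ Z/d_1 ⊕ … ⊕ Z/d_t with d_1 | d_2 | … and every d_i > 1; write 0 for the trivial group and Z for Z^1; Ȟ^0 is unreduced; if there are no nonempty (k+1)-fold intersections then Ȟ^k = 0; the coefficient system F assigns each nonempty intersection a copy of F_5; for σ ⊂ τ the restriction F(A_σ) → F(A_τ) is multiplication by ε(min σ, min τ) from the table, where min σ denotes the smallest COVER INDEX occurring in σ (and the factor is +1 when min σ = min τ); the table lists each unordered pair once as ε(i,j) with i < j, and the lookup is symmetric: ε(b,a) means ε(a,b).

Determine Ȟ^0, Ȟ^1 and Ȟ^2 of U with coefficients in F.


Ȟ^0 ≅ 0, Ȟ^1 ≅ 0, Ȟ^2 ≅ Z/5

nonempty intersections:
  A12={q6,q22,q29} A13={q6,q13,q19} A14={q2,q19,q30} A15={q1,q2,q12} A16={q12,q24,q29} A23={q3,q6,q10} A24={q5,q16,q21} A25={q3,q18,q21} A26={q9,q16,q29} A34={q8,q19,q20} A35={q3,q7,q28} A36={q8,q26,q28} A45={q2,q21,q31} A46={q8,q15,q16} A56={q12,q17,q28}
  A123={q6} A126={q29} A134={q19} A145={q2} A156={q12} A235={q3} A245={q21} A246={q16} A346={q8} A356={q28}
C dims 6,15,10; δ0: rk_F5 6; δ1: rk_F5 9
Ȟ^0: (6−6)−0=0 ⇒ 0
Ȟ^1: (15−9)−6=0 ⇒ 0
Ȟ^2: (10−0)−9=1 ⇒ Z/5


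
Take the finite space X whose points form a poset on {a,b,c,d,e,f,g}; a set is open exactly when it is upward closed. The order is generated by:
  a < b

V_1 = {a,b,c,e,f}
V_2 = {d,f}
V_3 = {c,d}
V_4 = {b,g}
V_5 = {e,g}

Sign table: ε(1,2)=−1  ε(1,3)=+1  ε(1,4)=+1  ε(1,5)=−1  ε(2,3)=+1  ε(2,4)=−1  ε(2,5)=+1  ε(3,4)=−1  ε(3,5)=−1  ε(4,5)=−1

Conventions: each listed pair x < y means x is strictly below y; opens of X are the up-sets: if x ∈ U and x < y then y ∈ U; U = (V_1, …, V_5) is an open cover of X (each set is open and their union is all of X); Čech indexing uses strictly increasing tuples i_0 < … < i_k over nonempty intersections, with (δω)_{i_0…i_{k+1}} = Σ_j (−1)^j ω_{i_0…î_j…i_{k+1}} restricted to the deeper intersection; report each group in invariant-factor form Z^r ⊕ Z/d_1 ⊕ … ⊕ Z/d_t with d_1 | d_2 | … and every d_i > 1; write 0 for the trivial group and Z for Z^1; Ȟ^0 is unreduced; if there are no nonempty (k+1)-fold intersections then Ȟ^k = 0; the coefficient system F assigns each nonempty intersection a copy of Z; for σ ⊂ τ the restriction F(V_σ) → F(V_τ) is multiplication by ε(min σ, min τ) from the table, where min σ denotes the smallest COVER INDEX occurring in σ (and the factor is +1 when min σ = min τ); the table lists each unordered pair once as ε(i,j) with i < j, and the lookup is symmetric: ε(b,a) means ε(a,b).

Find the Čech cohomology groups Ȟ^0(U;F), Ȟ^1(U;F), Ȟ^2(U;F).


Ȟ^0 = 0; Ȟ^1 = Z ⊕ Z/2; Ȟ^2 = 0

nonempty overlaps:
  V12={f} V13={c} V14={b} V15={e} V23={d} V45={g}
C dims 5,6; δ0: rk 5, SNF 1^4·2
degree 0: 5−5−0 = 0 → Ȟ^0 ≅ 0
degree 1: 6−0−5 = 1 plus torsion [2] → Ȟ^1 ≅ Z ⊕ Z/2
degree 2: 0−0−0 = 0 → Ȟ^2 ≅ 0


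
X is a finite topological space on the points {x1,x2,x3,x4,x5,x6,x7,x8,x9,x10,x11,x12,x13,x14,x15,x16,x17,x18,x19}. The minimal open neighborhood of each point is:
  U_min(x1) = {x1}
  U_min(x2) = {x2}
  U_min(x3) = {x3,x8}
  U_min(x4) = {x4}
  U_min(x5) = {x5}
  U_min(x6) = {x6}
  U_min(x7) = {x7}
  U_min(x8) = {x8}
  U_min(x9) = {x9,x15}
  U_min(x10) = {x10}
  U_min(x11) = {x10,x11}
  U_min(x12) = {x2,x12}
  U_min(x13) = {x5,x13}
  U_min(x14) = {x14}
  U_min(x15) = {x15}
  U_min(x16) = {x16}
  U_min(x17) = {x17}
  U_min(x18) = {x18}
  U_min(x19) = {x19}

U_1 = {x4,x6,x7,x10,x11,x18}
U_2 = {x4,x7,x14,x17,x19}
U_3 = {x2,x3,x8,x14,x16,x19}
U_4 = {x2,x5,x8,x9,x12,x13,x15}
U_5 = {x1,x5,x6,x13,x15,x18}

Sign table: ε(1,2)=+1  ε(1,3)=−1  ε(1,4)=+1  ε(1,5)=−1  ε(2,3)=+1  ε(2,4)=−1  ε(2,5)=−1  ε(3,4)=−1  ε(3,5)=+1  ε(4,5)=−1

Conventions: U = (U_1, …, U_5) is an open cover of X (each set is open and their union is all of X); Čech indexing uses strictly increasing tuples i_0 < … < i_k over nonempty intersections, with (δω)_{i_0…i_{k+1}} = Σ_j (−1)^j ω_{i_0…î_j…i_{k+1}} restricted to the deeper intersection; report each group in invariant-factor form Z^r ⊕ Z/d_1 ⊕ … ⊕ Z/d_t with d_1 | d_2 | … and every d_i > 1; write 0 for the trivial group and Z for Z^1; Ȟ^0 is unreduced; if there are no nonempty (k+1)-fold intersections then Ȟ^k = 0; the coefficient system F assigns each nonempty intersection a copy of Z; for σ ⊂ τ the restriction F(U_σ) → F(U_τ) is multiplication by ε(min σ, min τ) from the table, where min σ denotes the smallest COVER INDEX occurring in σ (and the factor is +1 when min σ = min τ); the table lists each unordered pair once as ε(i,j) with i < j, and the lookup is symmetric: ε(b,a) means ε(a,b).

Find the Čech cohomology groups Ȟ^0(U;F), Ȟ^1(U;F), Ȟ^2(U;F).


intersection data:
  U12={x4,x7} U15={x6,x18} U23={x14,x19} U34={x2,x8} U45={x5,x13,x15}
C dims 5,5; δ0: rk 5, SNF 1^4·2
Ȟ^0 = (5 − 5) − 0 = 0, so Ȟ^0 ≅ 0
Ȟ^1 = (5 − 0) − 5 = 0 plus torsion [2], so Ȟ^1 ≅ Z/2
Ȟ^2 = (0 − 0) − 0 = 0, so Ȟ^2 ≅ 0

Ȟ^0(U;F) ≅ 0, Ȟ^1(U;F) ≅ Z/2, Ȟ^2(U;F) ≅ 0


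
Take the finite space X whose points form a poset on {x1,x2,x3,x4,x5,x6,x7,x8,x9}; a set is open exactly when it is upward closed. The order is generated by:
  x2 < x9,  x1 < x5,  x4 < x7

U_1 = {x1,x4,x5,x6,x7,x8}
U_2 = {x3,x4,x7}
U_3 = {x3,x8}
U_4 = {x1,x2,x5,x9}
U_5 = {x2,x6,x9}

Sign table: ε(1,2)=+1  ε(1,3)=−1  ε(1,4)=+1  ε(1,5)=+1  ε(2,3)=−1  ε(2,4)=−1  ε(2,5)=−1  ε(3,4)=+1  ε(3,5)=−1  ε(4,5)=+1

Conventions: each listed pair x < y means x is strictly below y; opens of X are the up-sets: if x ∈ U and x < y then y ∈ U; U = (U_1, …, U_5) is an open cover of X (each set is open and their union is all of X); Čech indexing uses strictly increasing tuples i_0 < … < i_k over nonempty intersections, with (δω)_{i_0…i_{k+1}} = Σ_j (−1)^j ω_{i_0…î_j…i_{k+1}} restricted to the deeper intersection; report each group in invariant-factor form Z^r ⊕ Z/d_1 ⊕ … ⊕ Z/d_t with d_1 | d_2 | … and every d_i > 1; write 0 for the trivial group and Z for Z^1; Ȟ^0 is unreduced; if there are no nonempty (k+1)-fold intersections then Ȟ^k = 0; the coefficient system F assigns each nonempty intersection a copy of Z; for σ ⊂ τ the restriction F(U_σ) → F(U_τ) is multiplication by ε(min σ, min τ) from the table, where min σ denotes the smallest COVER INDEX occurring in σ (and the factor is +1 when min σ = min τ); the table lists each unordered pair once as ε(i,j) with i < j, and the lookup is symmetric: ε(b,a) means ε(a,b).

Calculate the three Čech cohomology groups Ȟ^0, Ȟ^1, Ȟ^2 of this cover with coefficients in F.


Ȟ^0(U;F) ≅ Z, Ȟ^1(U;F) ≅ Z^2 and Ȟ^2(U;F) ≅ 0

nerve of the cover:
  U12={x4,x7} U13={x8} U14={x1,x5} U15={x6} U23={x3} U45={x2,x9}
C dims 5,6; δ0: rk 4, SNF 1^4
Ȟ^0 = (5 − 4) − 0 = 1, so Ȟ^0 ≅ Z
Ȟ^1 = (6 − 0) − 4 = 2, so Ȟ^1 ≅ Z^2
Ȟ^2 = (0 − 0) − 0 = 0, so Ȟ^2 ≅ 0


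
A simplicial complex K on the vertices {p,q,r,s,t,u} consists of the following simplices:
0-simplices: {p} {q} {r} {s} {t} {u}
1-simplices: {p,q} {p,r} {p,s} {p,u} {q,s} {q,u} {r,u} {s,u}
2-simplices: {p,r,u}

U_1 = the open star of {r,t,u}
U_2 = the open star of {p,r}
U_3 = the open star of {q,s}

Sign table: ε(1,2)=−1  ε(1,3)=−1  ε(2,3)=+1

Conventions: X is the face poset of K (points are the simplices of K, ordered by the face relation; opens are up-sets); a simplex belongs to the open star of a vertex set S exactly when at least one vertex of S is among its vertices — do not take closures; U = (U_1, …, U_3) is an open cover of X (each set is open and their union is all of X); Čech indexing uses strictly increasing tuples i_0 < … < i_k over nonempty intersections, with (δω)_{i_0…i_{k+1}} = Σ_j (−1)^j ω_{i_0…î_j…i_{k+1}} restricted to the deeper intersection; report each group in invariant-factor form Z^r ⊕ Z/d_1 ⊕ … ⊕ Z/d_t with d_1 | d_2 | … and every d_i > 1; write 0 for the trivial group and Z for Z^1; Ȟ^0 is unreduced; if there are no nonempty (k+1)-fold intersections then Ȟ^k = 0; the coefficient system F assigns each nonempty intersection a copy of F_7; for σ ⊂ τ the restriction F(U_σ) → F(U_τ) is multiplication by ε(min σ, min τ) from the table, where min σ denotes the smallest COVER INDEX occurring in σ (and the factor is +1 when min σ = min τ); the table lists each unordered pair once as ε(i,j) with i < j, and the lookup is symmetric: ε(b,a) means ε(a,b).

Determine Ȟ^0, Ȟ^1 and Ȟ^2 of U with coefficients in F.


nonempty intersections:
  U1={{r},{t},{u},{p,r},{p,u},{q,u},{r,u},{s,u},{p,r,u}} U2={{p},{r},{p,q},{p,r},{p,s},{p,u},{r,u},{p,r,u}} U3={{q},{s},{p,q},{p,s},{q,s},{q,u},{s,u}}
  U12={{r},{p,r},{p,u},{r,u},{p,r,u}} U13={{q,u},{s,u}} U23={{p,q},{p,s}}
C dims 3,3; δ0: rk_F7 2
Ȟ^0: (3−2)−0=1 ⇒ Z/7
Ȟ^1: (3−0)−2=1 ⇒ Z/7
Ȟ^2: (0−0)−0=0 ⇒ 0

Ȟ^0(U;F) ≅ Z/7, Ȟ^1(U;F) ≅ Z/7 and Ȟ^2(U;F) ≅ 0


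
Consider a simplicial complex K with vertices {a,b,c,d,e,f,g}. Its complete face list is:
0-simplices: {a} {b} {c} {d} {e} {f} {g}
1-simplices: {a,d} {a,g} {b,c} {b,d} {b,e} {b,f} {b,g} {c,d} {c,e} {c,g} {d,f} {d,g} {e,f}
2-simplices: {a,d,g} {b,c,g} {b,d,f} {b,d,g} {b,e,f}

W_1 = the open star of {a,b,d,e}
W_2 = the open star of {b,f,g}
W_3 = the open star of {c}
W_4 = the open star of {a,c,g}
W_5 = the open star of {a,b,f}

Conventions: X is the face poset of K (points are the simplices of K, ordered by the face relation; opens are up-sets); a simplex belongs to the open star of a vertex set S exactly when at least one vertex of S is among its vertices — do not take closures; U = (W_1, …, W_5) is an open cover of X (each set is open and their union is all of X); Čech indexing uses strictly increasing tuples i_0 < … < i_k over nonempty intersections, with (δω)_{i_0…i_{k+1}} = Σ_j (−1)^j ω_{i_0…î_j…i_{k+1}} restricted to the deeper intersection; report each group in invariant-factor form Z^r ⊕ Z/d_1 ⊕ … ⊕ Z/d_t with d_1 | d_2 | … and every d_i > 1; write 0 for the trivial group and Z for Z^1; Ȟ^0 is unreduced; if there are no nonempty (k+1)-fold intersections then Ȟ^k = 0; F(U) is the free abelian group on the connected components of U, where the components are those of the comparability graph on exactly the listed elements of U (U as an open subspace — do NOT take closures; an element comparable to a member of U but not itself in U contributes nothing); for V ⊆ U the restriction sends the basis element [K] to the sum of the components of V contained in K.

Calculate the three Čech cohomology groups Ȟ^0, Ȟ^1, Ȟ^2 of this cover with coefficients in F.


Ȟ^0 ≅ Z; Ȟ^1 ≅ Z^2; Ȟ^2 ≅ 0

nerve simplices:
  W1={{a},{b},{d},{e},{a,d},{a,g},{b,c},{b,d},{b,e},{b,f},{b,g},{c,d},{c,e},{d,f},{d,g},{e,f},{a,d,g},{b,c,g},{b,d,f},{b,d,g},{b,e,f}} W2={{b},{f},{g},{a,g},{b,c},{b,d},{b,e},{b,f},{b,g},{c,g},{d,f},{d,g},{e,f},{a,d,g},{b,c,g},{b,d,f},{b,d,g},{b,e,f}} W3={{c},{b,c},{c,d},{c,e},{c,g},{b,c,g}} W4={{a},{c},{g},{a,d},{a,g},{b,c},{b,g},{c,d},{c,e},{c,g},{d,g},{a,d,g},{b,c,g},{b,d,g}} W5={{a},{b},{f},{a,d},{a,g},{b,c},{b,d},{b,e},{b,f},{b,g},{d,f},{e,f},{a,d,g},{b,c,g},{b,d,f},{b,d,g},{b,e,f}}
  W12={{b},{a,g},{b,c},{b,d},{b,e},{b,f},{b,g},{d,f},{d,g},{e,f},{a,d,g},{b,c,g},{b,d,f},{b,d,g},{b,e,f}} W13={{b,c},{c,d},{c,e},{b,c,g}} W14={{a},{a,d},{a,g},{b,c},{b,g},{c,d},{c,e},{d,g},{a,d,g},{b,c,g},{b,d,g}} W15={{a},{b},{a,d},{a,g},{b,c},{b,d},{b,e},{b,f},{b,g},{d,f},{e,f},{a,d,g},{b,c,g},{b,d,f},{b,d,g},{b,e,f}} W23={{b,c},{c,g},{b,c,g}} W24={{g},{a,g},{b,c},{b,g},{c,g},{d,g},{a,d,g},{b,c,g},{b,d,g}} W25={{b},{f},{a,g},{b,c},{b,d},{b,e},{b,f},{b,g},{d,f},{e,f},{a,d,g},{b,c,g},{b,d,f},{b,d,g},{b,e,f}} W34={{c},{b,c},{c,d},{c,e},{c,g},{b,c,g}} W35={{b,c},{b,c,g}} W45={{a},{a,d},{a,g},{b,c},{b,g},{a,d,g},{b,c,g},{b,d,g}}
  W123={{b,c},{b,c,g}} W124={{a,g},{b,c},{b,g},{d,g},{a,d,g},{b,c,g},{b,d,g}} W125={{b},{a,g},{b,c},{b,d},{b,e},{b,f},{b,g},{d,f},{e,f},{a,d,g},{b,c,g},{b,d,f},{b,d,g},{b,e,f}} W134={{b,c},{c,d},{c,e},{b,c,g}} W135={{b,c},{b,c,g}} W145={{a},{a,d},{a,g},{b,c},{b,g},{a,d,g},{b,c,g},{b,d,g}} W234={{b,c},{c,g},{b,c,g}} W235={{b,c},{b,c,g}} W245={{a,g},{b,c},{b,g},{a,d,g},{b,c,g},{b,d,g}} W345={{b,c},{b,c,g}}
  W1234={{b,c},{b,c,g}} W1235={{b,c},{b,c,g}} W1245={{a,g},{b,c},{b,g},{a,d,g},{b,c,g},{b,d,g}} W1345={{b,c},{b,c,g}} W2345={{b,c},{b,c,g}}
  W12345={{b,c},{b,c,g}}
components per intersection:
  W1: {{a},{b},{d},{e},{a,d},{a,g},{b,c},{b,d},{b,e},{b,f},{b,g},{c,d},{c,e},{d,f},{d,g},{e,f},{a,d,g},{b,c,g},{b,d,f},{b,d,g},{b,e,f}}
  W2: {{b},{f},{g},{a,g},{b,c},{b,d},{b,e},{b,f},{b,g},{c,g},{d,f},{d,g},{e,f},{a,d,g},{b,c,g},{b,d,f},{b,d,g},{b,e,f}}
  W3: {{c},{b,c},{c,d},{c,e},{c,g},{b,c,g}}
  W4: {{a},{c},{g},{a,d},{a,g},{b,c},{b,g},{c,d},{c,e},{c,g},{d,g},{a,d,g},{b,c,g},{b,d,g}}
  W5: {{a},{a,d},{a,g},{a,d,g}} {{b},{f},{b,c},{b,d},{b,e},{b,f},{b,g},{d,f},{e,f},{b,c,g},{b,d,f},{b,d,g},{b,e,f}}
  W12: {{b},{a,g},{b,c},{b,d},{b,e},{b,f},{b,g},{d,f},{d,g},{e,f},{a,d,g},{b,c,g},{b,d,f},{b,d,g},{b,e,f}}
  W13: {{b,c},{b,c,g}} {{c,d}} {{c,e}}
  W14: {{a},{a,d},{a,g},{b,c},{b,g},{d,g},{a,d,g},{b,c,g},{b,d,g}} {{c,d}} {{c,e}}
  W15: {{a},{a,d},{a,g},{a,d,g}} {{b},{b,c},{b,d},{b,e},{b,f},{b,g},{d,f},{e,f},{b,c,g},{b,d,f},{b,d,g},{b,e,f}}
  W23: {{b,c},{c,g},{b,c,g}}
  W24: {{g},{a,g},{b,c},{b,g},{c,g},{d,g},{a,d,g},{b,c,g},{b,d,g}}
  W25: {{b},{f},{b,c},{b,d},{b,e},{b,f},{b,g},{d,f},{e,f},{b,c,g},{b,d,f},{b,d,g},{b,e,f}} {{a,g},{a,d,g}}
  W34: {{c},{b,c},{c,d},{c,e},{c,g},{b,c,g}}
  W35: {{b,c},{b,c,g}}
  W45: {{a},{a,d},{a,g},{a,d,g}} {{b,c},{b,g},{b,c,g},{b,d,g}}
  W123: {{b,c},{b,c,g}}
  W124: {{a,g},{b,c},{b,g},{d,g},{a,d,g},{b,c,g},{b,d,g}}
  W125: {{b},{b,c},{b,d},{b,e},{b,f},{b,g},{d,f},{e,f},{b,c,g},{b,d,f},{b,d,g},{b,e,f}} {{a,g},{a,d,g}}
  W134: {{b,c},{b,c,g}} {{c,d}} {{c,e}}
  W135: {{b,c},{b,c,g}}
  W145: {{a},{a,d},{a,g},{a,d,g}} {{b,c},{b,g},{b,c,g},{b,d,g}}
  W234: {{b,c},{c,g},{b,c,g}}
  W235: {{b,c},{b,c,g}}
  W245: {{a,g},{a,d,g}} {{b,c},{b,g},{b,c,g},{b,d,g}}
  W345: {{b,c},{b,c,g}}
  W1234: {{b,c},{b,c,g}}
  W1235: {{b,c},{b,c,g}}
  W1245: {{a,g},{a,d,g}} {{b,c},{b,g},{b,c,g},{b,d,g}}
  W1345: {{b,c},{b,c,g}}
  W2345: {{b,c},{b,c,g}}
  W12345: {{b,c},{b,c,g}}
C dims 6,17,15,6; δ0: rk 5, SNF 1^5; δ1: rk 10, SNF 1^10; δ2: rk 5, SNF 1^5
degree 0: 6−5−0 = 1 → Ȟ^0 ≅ Z
degree 1: 17−10−5 = 2 → Ȟ^1 ≅ Z^2
degree 2: 15−5−10 = 0 → Ȟ^2 ≅ 0


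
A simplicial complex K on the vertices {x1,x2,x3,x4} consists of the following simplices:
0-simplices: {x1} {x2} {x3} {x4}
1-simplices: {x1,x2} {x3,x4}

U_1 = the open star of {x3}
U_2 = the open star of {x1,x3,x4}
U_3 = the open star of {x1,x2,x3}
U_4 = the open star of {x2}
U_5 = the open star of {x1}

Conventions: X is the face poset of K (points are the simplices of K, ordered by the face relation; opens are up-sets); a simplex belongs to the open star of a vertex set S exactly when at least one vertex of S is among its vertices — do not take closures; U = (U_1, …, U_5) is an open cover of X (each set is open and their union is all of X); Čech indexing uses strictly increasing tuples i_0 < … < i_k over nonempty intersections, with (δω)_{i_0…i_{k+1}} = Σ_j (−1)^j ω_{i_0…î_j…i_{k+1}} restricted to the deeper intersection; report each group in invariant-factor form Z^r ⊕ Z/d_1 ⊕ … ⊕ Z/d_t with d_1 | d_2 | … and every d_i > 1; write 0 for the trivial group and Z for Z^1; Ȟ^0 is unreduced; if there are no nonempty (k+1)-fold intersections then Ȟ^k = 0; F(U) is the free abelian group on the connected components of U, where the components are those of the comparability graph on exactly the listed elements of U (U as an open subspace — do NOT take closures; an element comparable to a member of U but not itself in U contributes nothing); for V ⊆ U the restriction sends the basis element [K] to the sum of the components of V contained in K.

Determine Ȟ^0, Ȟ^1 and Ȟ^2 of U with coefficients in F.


Ȟ^0 ≅ Z^2; Ȟ^1 ≅ 0; Ȟ^2 ≅ 0

nerve simplices:
  U1={{x3},{x3,x4}} U2={{x1},{x3},{x4},{x1,x2},{x3,x4}} U3={{x1},{x2},{x3},{x1,x2},{x3,x4}} U4={{x2},{x1,x2}} U5={{x1},{x1,x2}}
  U12={{x3},{x3,x4}} U13={{x3},{x3,x4}} U23={{x1},{x3},{x1,x2},{x3,x4}} U24={{x1,x2}} U25={{x1},{x1,x2}} U34={{x2},{x1,x2}} U35={{x1},{x1,x2}} U45={{x1,x2}}
  U123={{x3},{x3,x4}} U234={{x1,x2}} U235={{x1},{x1,x2}} U245={{x1,x2}} U345={{x1,x2}}
  U2345={{x1,x2}}
components per intersection:
  U1: {{x3},{x3,x4}}
  U2: {{x1},{x1,x2}} {{x3},{x4},{x3,x4}}
  U3: {{x1},{x2},{x1,x2}} {{x3},{x3,x4}}
  U4: {{x2},{x1,x2}}
  U5: {{x1},{x1,x2}}
  U12: {{x3},{x3,x4}}
  U13: {{x3},{x3,x4}}
  U23: {{x1},{x1,x2}} {{x3},{x3,x4}}
  U24: {{x1,x2}}
  U25: {{x1},{x1,x2}}
  U34: {{x2},{x1,x2}}
  U35: {{x1},{x1,x2}}
  U45: {{x1,x2}}
  U123: {{x3},{x3,x4}}
  U234: {{x1,x2}}
  U235: {{x1},{x1,x2}}
  U245: {{x1,x2}}
  U345: {{x1,x2}}
  U2345: {{x1,x2}}
C dims 7,9,5,1; δ0: rk 5, SNF 1^5; δ1: rk 4, SNF 1^4; δ2: rk 1, SNF 1^1
degree 0: 7−5−0 = 2 → Ȟ^0 ≅ Z^2
degree 1: 9−4−5 = 0 → Ȟ^1 ≅ 0
degree 2: 5−1−4 = 0 → Ȟ^2 ≅ 0


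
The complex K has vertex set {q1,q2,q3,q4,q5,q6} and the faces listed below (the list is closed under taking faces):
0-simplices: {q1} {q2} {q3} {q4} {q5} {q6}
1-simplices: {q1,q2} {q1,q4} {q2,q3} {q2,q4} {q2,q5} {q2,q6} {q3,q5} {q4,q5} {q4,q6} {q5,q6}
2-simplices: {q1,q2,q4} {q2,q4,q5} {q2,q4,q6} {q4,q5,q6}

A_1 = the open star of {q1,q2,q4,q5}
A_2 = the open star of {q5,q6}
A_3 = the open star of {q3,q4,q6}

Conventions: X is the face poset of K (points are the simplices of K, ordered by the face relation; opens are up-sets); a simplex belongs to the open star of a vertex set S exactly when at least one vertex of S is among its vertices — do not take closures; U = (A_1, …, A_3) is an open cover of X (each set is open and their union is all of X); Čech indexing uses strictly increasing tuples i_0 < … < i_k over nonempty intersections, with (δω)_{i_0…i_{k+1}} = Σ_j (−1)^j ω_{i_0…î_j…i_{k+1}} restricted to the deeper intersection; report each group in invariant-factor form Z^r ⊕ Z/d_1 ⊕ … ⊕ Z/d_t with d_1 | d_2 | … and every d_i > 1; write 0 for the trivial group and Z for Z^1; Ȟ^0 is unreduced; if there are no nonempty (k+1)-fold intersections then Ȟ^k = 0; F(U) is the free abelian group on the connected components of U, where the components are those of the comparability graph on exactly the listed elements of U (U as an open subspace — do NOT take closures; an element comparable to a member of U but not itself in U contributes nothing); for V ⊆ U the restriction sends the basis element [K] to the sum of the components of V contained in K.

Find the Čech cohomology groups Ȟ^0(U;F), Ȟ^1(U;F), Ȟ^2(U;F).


nonempty overlaps:
  A1={{q1},{q2},{q4},{q5},{q1,q2},{q1,q4},{q2,q3},{q2,q4},{q2,q5},{q2,q6},{q3,q5},{q4,q5},{q4,q6},{q5,q6},{q1,q2,q4},{q2,q4,q5},{q2,q4,q6},{q4,q5,q6}} A2={{q5},{q6},{q2,q5},{q2,q6},{q3,q5},{q4,q5},{q4,q6},{q5,q6},{q2,q4,q5},{q2,q4,q6},{q4,q5,q6}} A3={{q3},{q4},{q6},{q1,q4},{q2,q3},{q2,q4},{q2,q6},{q3,q5},{q4,q5},{q4,q6},{q5,q6},{q1,q2,q4},{q2,q4,q5},{q2,q4,q6},{q4,q5,q6}}
  A12={{q5},{q2,q5},{q2,q6},{q3,q5},{q4,q5},{q4,q6},{q5,q6},{q2,q4,q5},{q2,q4,q6},{q4,q5,q6}} A13={{q4},{q1,q4},{q2,q3},{q2,q4},{q2,q6},{q3,q5},{q4,q5},{q4,q6},{q5,q6},{q1,q2,q4},{q2,q4,q5},{q2,q4,q6},{q4,q5,q6}} A23={{q6},{q2,q6},{q3,q5},{q4,q5},{q4,q6},{q5,q6},{q2,q4,q5},{q2,q4,q6},{q4,q5,q6}}
  A123={{q2,q6},{q3,q5},{q4,q5},{q4,q6},{q5,q6},{q2,q4,q5},{q2,q4,q6},{q4,q5,q6}}
components per intersection:
  A1: {{q1},{q2},{q4},{q5},{q1,q2},{q1,q4},{q2,q3},{q2,q4},{q2,q5},{q2,q6},{q3,q5},{q4,q5},{q4,q6},{q5,q6},{q1,q2,q4},{q2,q4,q5},{q2,q4,q6},{q4,q5,q6}}
  A2: {{q5},{q6},{q2,q5},{q2,q6},{q3,q5},{q4,q5},{q4,q6},{q5,q6},{q2,q4,q5},{q2,q4,q6},{q4,q5,q6}}
  A3: {{q3},{q2,q3},{q3,q5}} {{q4},{q6},{q1,q4},{q2,q4},{q2,q6},{q4,q5},{q4,q6},{q5,q6},{q1,q2,q4},{q2,q4,q5},{q2,q4,q6},{q4,q5,q6}}
  A12: {{q5},{q2,q5},{q2,q6},{q3,q5},{q4,q5},{q4,q6},{q5,q6},{q2,q4,q5},{q2,q4,q6},{q4,q5,q6}}
  A13: {{q4},{q1,q4},{q2,q4},{q2,q6},{q4,q5},{q4,q6},{q5,q6},{q1,q2,q4},{q2,q4,q5},{q2,q4,q6},{q4,q5,q6}} {{q2,q3}} {{q3,q5}}
  A23: {{q6},{q2,q6},{q4,q5},{q4,q6},{q5,q6},{q2,q4,q5},{q2,q4,q6},{q4,q5,q6}} {{q3,q5}}
  A123: {{q2,q6},{q4,q5},{q4,q6},{q5,q6},{q2,q4,q5},{q2,q4,q6},{q4,q5,q6}} {{q3,q5}}
C dims 4,6,2; δ0: rk 3, SNF 1^3; δ1: rk 2, SNF 1^2
degree 0: 4−3−0 = 1 → Ȟ^0 ≅ Z
degree 1: 6−2−3 = 1 → Ȟ^1 ≅ Z
degree 2: 2−0−2 = 0 → Ȟ^2 ≅ 0

Ȟ^0(U;F) ≅ Z,  Ȟ^1(U;F) ≅ Z,  Ȟ^2(U;F) ≅ 0


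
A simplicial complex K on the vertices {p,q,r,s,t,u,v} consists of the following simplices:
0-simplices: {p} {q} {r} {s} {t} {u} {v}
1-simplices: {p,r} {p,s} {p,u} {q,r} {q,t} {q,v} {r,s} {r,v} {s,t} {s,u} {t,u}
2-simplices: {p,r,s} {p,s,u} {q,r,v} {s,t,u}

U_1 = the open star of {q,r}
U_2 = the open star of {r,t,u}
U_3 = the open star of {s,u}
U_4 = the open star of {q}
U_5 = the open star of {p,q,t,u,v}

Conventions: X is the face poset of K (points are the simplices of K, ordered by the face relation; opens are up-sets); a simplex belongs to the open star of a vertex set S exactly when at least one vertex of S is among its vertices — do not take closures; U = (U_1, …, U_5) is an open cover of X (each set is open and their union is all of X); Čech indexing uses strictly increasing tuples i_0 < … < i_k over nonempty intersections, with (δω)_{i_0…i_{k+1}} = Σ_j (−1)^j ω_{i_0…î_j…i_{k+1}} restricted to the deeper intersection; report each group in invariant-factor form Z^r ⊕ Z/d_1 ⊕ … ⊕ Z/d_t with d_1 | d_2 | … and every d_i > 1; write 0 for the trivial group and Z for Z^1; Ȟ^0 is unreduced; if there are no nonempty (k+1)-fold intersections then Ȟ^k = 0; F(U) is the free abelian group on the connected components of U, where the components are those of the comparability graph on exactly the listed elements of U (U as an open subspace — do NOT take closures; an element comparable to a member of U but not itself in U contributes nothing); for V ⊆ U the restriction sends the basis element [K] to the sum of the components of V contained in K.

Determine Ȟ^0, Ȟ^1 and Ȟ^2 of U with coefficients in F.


nonempty overlaps:
  U1={{q},{r},{p,r},{q,r},{q,t},{q,v},{r,s},{r,v},{p,r,s},{q,r,v}} U2={{r},{t},{u},{p,r},{p,u},{q,r},{q,t},{r,s},{r,v},{s,t},{s,u},{t,u},{p,r,s},{p,s,u},{q,r,v},{s,t,u}} U3={{s},{u},{p,s},{p,u},{r,s},{s,t},{s,u},{t,u},{p,r,s},{p,s,u},{s,t,u}} U4={{q},{q,r},{q,t},{q,v},{q,r,v}} U5={{p},{q},{t},{u},{v},{p,r},{p,s},{p,u},{q,r},{q,t},{q,v},{r,v},{s,t},{s,u},{t,u},{p,r,s},{p,s,u},{q,r,v},{s,t,u}}
  U12={{r},{p,r},{q,r},{q,t},{r,s},{r,v},{p,r,s},{q,r,v}} U13={{r,s},{p,r,s}} U14={{q},{q,r},{q,t},{q,v},{q,r,v}} U15={{q},{p,r},{q,r},{q,t},{q,v},{r,v},{p,r,s},{q,r,v}} U23={{u},{p,u},{r,s},{s,t},{s,u},{t,u},{p,r,s},{p,s,u},{s,t,u}} U24={{q,r},{q,t},{q,r,v}} U25={{t},{u},{p,r},{p,u},{q,r},{q,t},{r,v},{s,t},{s,u},{t,u},{p,r,s},{p,s,u},{q,r,v},{s,t,u}} U35={{u},{p,s},{p,u},{s,t},{s,u},{t,u},{p,r,s},{p,s,u},{s,t,u}} U45={{q},{q,r},{q,t},{q,v},{q,r,v}}
  U123={{r,s},{p,r,s}} U124={{q,r},{q,t},{q,r,v}} U125={{p,r},{q,r},{q,t},{r,v},{p,r,s},{q,r,v}} U135={{p,r,s}} U145={{q},{q,r},{q,t},{q,v},{q,r,v}} U235={{u},{p,u},{s,t},{s,u},{t,u},{p,r,s},{p,s,u},{s,t,u}} U245={{q,r},{q,t},{q,r,v}}
  U1235={{p,r,s}} U1245={{q,r},{q,t},{q,r,v}}
components per intersection:
  U1: {{q},{r},{p,r},{q,r},{q,t},{q,v},{r,s},{r,v},{p,r,s},{q,r,v}}
  U2: {{r},{p,r},{q,r},{r,s},{r,v},{p,r,s},{q,r,v}} {{t},{u},{p,u},{q,t},{s,t},{s,u},{t,u},{p,s,u},{s,t,u}}
  U3: {{s},{u},{p,s},{p,u},{r,s},{s,t},{s,u},{t,u},{p,r,s},{p,s,u},{s,t,u}}
  U4: {{q},{q,r},{q,t},{q,v},{q,r,v}}
  U5: {{p},{q},{t},{u},{v},{p,r},{p,s},{p,u},{q,r},{q,t},{q,v},{r,v},{s,t},{s,u},{t,u},{p,r,s},{p,s,u},{q,r,v},{s,t,u}}
  U12: {{r},{p,r},{q,r},{r,s},{r,v},{p,r,s},{q,r,v}} {{q,t}}
  U13: {{r,s},{p,r,s}}
  U14: {{q},{q,r},{q,t},{q,v},{q,r,v}}
  U15: {{q},{q,r},{q,t},{q,v},{r,v},{q,r,v}} {{p,r},{p,r,s}}
  U23: {{u},{p,u},{s,t},{s,u},{t,u},{p,s,u},{s,t,u}} {{r,s},{p,r,s}}
  U24: {{q,r},{q,r,v}} {{q,t}}
  U25: {{t},{u},{p,u},{q,t},{s,t},{s,u},{t,u},{p,s,u},{s,t,u}} {{p,r},{p,r,s}} {{q,r},{r,v},{q,r,v}}
  U35: {{u},{p,s},{p,u},{s,t},{s,u},{t,u},{p,r,s},{p,s,u},{s,t,u}}
  U45: {{q},{q,r},{q,t},{q,v},{q,r,v}}
  U123: {{r,s},{p,r,s}}
  U124: {{q,r},{q,r,v}} {{q,t}}
  U125: {{p,r},{p,r,s}} {{q,r},{r,v},{q,r,v}} {{q,t}}
  U135: {{p,r,s}}
  U145: {{q},{q,r},{q,t},{q,v},{q,r,v}}
  U235: {{u},{p,u},{s,t},{s,u},{t,u},{p,s,u},{s,t,u}} {{p,r,s}}
  U245: {{q,r},{q,r,v}} {{q,t}}
  U1235: {{p,r,s}}
  U1245: {{q,r},{q,r,v}} {{q,t}}
C dims 6,15,12,3; δ0: rk 5, SNF 1^5; δ1: rk 9, SNF 1^9; δ2: rk 3, SNF 1^3
degree 0: 6−5−0 = 1 → Ȟ^0 ≅ Z
degree 1: 15−9−5 = 1 → Ȟ^1 ≅ Z
degree 2: 12−3−9 = 0 → Ȟ^2 ≅ 0

Ȟ^0 = Z, Ȟ^1 = Z and Ȟ^2 = 0


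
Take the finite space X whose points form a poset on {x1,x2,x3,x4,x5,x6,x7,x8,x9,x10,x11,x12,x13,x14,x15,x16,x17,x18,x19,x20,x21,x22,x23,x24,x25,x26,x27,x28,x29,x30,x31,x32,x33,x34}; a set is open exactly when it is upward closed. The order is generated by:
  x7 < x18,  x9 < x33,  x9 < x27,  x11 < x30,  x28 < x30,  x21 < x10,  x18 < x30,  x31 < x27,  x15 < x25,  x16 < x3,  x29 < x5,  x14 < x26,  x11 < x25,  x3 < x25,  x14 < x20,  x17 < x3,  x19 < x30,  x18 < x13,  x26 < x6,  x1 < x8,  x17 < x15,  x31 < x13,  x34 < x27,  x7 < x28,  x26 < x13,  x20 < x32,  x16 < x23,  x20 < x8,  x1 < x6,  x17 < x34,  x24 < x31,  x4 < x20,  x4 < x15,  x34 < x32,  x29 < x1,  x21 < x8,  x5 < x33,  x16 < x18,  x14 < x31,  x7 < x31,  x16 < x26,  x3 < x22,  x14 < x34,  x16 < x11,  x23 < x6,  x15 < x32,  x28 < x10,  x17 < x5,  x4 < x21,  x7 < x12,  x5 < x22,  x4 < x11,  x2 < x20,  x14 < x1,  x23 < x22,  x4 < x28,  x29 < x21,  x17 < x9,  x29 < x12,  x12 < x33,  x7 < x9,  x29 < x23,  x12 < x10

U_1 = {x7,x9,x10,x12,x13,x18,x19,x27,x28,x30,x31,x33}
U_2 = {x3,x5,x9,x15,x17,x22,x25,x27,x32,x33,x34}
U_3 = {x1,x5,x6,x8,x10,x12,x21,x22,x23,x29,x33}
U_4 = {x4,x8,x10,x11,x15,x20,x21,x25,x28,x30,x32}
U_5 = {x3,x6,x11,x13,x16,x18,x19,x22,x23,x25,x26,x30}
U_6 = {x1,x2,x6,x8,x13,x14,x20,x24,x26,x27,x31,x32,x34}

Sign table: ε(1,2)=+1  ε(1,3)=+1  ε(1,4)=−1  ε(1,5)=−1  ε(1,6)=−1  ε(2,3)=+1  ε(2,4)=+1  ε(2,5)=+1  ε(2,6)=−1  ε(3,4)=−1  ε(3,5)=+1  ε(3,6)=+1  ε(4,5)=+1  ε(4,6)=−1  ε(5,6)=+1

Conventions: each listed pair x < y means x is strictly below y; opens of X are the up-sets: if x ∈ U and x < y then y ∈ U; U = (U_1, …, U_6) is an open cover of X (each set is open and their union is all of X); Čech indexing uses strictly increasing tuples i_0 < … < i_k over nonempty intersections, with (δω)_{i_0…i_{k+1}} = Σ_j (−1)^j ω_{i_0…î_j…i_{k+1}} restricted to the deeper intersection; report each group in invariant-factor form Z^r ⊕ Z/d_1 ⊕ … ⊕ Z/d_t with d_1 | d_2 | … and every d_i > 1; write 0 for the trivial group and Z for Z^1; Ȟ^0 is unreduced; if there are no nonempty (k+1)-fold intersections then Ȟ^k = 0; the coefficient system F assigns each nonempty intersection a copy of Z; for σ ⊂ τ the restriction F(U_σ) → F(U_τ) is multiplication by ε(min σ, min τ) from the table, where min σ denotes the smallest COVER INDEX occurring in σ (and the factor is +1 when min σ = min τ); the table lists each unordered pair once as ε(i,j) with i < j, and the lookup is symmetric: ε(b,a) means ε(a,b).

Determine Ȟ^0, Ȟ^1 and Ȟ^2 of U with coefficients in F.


Ȟ^0 ≅ 0,  Ȟ^1 ≅ Z/2,  Ȟ^2 ≅ Z

cover nerve:
  U12={x9,x27,x33} U13={x10,x12,x33} U14={x10,x28,x30} U15={x13,x18,x19,x30} U16={x13,x27,x31} U23={x5,x22,x33} U24={x15,x25,x32} U25={x3,x22,x25} U26={x27,x32,x34} U34={x8,x10,x21} U35={x6,x22,x23} U36={x1,x6,x8} U45={x11,x25,x30} U46={x8,x20,x32} U56={x6,x13,x26}
  U123={x33} U126={x27} U134={x10} U145={x30} U156={x13} U235={x22} U245={x25} U246={x32} U346={x8} U356={x6}
C dims 6,15,10; δ0: rk 6, SNF 1^5·2; δ1: rk 9, SNF 1^9
Ȟ^0: (6−6)−0=0 ⇒ 0
Ȟ^1: (15−9)−6=0 plus torsion [2] ⇒ Z/2
Ȟ^2: (10−0)−9=1 ⇒ Z


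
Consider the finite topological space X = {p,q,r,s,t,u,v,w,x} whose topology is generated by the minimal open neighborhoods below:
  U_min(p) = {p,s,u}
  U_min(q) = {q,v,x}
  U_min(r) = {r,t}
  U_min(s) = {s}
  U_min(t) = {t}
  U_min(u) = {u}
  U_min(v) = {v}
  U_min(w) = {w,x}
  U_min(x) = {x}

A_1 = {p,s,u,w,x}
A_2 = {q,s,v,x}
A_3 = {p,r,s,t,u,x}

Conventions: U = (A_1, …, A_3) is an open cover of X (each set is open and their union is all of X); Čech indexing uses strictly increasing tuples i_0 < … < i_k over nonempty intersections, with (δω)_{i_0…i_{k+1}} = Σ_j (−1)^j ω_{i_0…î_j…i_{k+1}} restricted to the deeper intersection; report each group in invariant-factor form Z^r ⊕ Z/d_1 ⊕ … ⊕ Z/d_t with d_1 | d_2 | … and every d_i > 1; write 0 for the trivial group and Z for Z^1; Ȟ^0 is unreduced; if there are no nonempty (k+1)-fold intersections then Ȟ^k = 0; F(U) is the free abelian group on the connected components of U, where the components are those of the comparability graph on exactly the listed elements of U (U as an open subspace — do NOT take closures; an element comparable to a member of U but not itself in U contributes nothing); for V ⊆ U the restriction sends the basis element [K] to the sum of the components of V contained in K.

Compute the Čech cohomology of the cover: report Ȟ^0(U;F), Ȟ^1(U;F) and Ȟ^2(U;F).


nerve simplices:
  A12={s,x} A13={p,s,u,x} A23={s,x}
  A123={s,x}
components per intersection:
  A1: {p,s,u} {w,x}
  A2: {q,v,x} {s}
  A3: {p,s,u} {r,t} {x}
  A12: {s} {x}
  A13: {p,s,u} {x}
  A23: {s} {x}
  A123: {s} {x}
C dims 7,6,2; δ0: rk 4, SNF 1^4; δ1: rk 2, SNF 1^2
degree 0: 7−4−0 = 3 → Ȟ^0 ≅ Z^3
degree 1: 6−2−4 = 0 → Ȟ^1 ≅ 0
degree 2: 2−0−2 = 0 → Ȟ^2 ≅ 0

Ȟ^0 ≅ Z^3; Ȟ^1 ≅ 0; Ȟ^2 ≅ 0
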